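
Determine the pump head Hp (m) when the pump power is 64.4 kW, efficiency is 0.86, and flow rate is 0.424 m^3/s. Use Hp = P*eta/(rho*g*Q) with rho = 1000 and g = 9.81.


Pump head formula: Hp = P * eta / (rho * g * Q).
Numerator: P * eta = 64.4 * 1000 * 0.86 = 55384.0 W.
Denominator: rho * g * Q = 1000 * 9.81 * 0.424 = 4159.44.
Hp = 55384.0 / 4159.44 = 13.32 m.

13.32


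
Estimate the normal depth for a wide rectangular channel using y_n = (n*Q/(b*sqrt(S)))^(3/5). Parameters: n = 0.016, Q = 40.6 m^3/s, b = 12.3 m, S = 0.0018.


We use the wide-channel approximation y_n = (n*Q/(b*sqrt(S)))^(3/5).
sqrt(S) = sqrt(0.0018) = 0.042426.
Numerator: n*Q = 0.016 * 40.6 = 0.6496.
Denominator: b*sqrt(S) = 12.3 * 0.042426 = 0.52184.
arg = 1.2448.
y_n = 1.2448^(3/5) = 1.1404 m.

1.1404


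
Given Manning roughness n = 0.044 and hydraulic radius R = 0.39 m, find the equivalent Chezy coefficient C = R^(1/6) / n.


The Chezy coefficient relates to Manning's n through C = R^(1/6) / n.
R^(1/6) = 0.39^(1/6) = 0.85476.
C = 0.85476 / 0.044 = 19.43 m^(1/2)/s.

19.43


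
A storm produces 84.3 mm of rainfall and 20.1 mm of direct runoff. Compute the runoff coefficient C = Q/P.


The runoff coefficient C = runoff depth / rainfall depth.
C = 20.1 / 84.3
  = 0.2384.

0.2384


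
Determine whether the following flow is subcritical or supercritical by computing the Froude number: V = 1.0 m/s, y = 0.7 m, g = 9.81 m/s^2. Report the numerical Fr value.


The Froude number is defined as Fr = V / sqrt(g*y).
g*y = 9.81 * 0.7 = 6.867.
sqrt(g*y) = sqrt(6.867) = 2.6205.
Fr = 1.0 / 2.6205 = 0.3816.
Since Fr < 1, the flow is subcritical.

0.3816


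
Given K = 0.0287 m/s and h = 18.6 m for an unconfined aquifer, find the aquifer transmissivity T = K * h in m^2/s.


Transmissivity is defined as T = K * h.
T = 0.0287 * 18.6
  = 0.5338 m^2/s.

0.5338


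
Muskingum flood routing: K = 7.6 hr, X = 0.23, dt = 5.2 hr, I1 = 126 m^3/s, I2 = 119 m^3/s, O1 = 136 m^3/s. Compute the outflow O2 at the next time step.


Muskingum coefficients:
denom = 2*K*(1-X) + dt = 2*7.6*(1-0.23) + 5.2 = 16.904.
C0 = (dt - 2*K*X)/denom = (5.2 - 2*7.6*0.23)/16.904 = 0.1008.
C1 = (dt + 2*K*X)/denom = (5.2 + 2*7.6*0.23)/16.904 = 0.5144.
C2 = (2*K*(1-X) - dt)/denom = 0.3848.
O2 = C0*I2 + C1*I1 + C2*O1
   = 0.1008*119 + 0.5144*126 + 0.3848*136
   = 129.14 m^3/s.

129.14


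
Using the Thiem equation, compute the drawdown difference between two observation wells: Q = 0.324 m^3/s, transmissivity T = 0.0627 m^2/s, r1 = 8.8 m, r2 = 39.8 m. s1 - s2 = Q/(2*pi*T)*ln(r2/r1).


Thiem equation: s1 - s2 = Q/(2*pi*T) * ln(r2/r1).
ln(r2/r1) = ln(39.8/8.8) = 1.5091.
Q/(2*pi*T) = 0.324 / (2*pi*0.0627) = 0.324 / 0.394 = 0.8224.
s1 - s2 = 0.8224 * 1.5091 = 1.2411 m.

1.2411


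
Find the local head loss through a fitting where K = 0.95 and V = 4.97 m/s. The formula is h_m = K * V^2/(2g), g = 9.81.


Minor loss formula: h_m = K * V^2/(2g).
V^2 = 4.97^2 = 24.7009.
V^2/(2g) = 24.7009 / 19.62 = 1.259 m.
h_m = 0.95 * 1.259 = 1.196 m.

1.196


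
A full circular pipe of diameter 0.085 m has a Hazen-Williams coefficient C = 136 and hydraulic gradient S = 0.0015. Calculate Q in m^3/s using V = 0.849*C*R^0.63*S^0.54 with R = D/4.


For a full circular pipe, R = D/4 = 0.085/4 = 0.0213 m.
V = 0.849 * 136 * 0.0213^0.63 * 0.0015^0.54
  = 0.849 * 136 * 0.088356 * 0.02986
  = 0.3046 m/s.
Pipe area A = pi*D^2/4 = pi*0.085^2/4 = 0.0057 m^2.
Q = A * V = 0.0057 * 0.3046 = 0.0017 m^3/s.

0.0017


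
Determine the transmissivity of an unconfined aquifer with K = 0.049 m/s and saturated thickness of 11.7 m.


Transmissivity is defined as T = K * h.
T = 0.049 * 11.7
  = 0.5733 m^2/s.

0.5733


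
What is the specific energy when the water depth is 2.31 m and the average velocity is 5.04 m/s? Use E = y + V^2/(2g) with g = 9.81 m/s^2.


Specific energy E = y + V^2/(2g).
Velocity head = V^2/(2g) = 5.04^2 / (2*9.81) = 25.4016 / 19.62 = 1.2947 m.
E = 2.31 + 1.2947 = 3.6047 m.

3.6047


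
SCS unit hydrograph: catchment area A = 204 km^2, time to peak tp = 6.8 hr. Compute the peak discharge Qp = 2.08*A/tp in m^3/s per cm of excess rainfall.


SCS formula: Qp = 2.08 * A / tp.
Qp = 2.08 * 204 / 6.8
   = 424.32 / 6.8
   = 62.4 m^3/s per cm.

62.4


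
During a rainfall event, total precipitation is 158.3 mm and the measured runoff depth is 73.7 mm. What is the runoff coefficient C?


The runoff coefficient C = runoff depth / rainfall depth.
C = 73.7 / 158.3
  = 0.4656.

0.4656


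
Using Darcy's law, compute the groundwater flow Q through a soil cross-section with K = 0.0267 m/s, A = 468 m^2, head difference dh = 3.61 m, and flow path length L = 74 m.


Darcy's law: Q = K * A * i, where i = dh/L.
Hydraulic gradient i = 3.61 / 74 = 0.048784.
Q = 0.0267 * 468 * 0.048784
  = 0.6096 m^3/s.

0.6096


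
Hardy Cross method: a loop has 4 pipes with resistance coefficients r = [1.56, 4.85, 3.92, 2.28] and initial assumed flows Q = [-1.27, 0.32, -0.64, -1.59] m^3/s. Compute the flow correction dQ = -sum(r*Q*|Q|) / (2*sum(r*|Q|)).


Numerator terms (r*Q*|Q|): 1.56*-1.27*|-1.27| = -2.5161; 4.85*0.32*|0.32| = 0.4966; 3.92*-0.64*|-0.64| = -1.6056; 2.28*-1.59*|-1.59| = -5.7641.
Sum of numerator = -9.3892.
Denominator terms (r*|Q|): 1.56*|-1.27| = 1.9812; 4.85*|0.32| = 1.552; 3.92*|-0.64| = 2.5088; 2.28*|-1.59| = 3.6252.
2 * sum of denominator = 2 * 9.6672 = 19.3344.
dQ = --9.3892 / 19.3344 = 0.4856 m^3/s.

0.4856


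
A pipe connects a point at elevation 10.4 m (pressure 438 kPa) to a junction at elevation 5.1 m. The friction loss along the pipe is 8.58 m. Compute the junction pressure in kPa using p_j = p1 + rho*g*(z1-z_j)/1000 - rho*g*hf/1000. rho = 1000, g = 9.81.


Junction pressure: p_j = p1 + rho*g*(z1 - z_j)/1000 - rho*g*hf/1000.
Elevation term = 1000*9.81*(10.4 - 5.1)/1000 = 51.993 kPa.
Friction term = 1000*9.81*8.58/1000 = 84.17 kPa.
p_j = 438 + 51.993 - 84.17 = 405.82 kPa.

405.82


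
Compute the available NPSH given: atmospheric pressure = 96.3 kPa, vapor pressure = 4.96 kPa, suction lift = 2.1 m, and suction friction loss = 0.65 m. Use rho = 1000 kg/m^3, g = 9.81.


NPSHa = p_atm/(rho*g) - z_s - hf_s - p_vap/(rho*g).
p_atm/(rho*g) = 96.3*1000 / (1000*9.81) = 9.817 m.
p_vap/(rho*g) = 4.96*1000 / (1000*9.81) = 0.506 m.
NPSHa = 9.817 - 2.1 - 0.65 - 0.506
      = 6.56 m.

6.56


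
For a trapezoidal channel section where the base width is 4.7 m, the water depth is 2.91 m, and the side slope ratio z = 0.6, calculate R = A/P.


For a trapezoidal section with side slope z:
A = (b + z*y)*y = (4.7 + 0.6*2.91)*2.91 = 18.758 m^2.
P = b + 2*y*sqrt(1 + z^2) = 4.7 + 2*2.91*sqrt(1 + 0.6^2) = 11.487 m.
R = A/P = 18.758 / 11.487 = 1.6329 m.

1.6329


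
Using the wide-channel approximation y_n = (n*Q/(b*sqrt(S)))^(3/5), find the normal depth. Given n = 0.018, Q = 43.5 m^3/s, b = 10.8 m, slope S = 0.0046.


We use the wide-channel approximation y_n = (n*Q/(b*sqrt(S)))^(3/5).
sqrt(S) = sqrt(0.0046) = 0.067823.
Numerator: n*Q = 0.018 * 43.5 = 0.783.
Denominator: b*sqrt(S) = 10.8 * 0.067823 = 0.732488.
arg = 1.069.
y_n = 1.069^(3/5) = 1.0408 m.

1.0408


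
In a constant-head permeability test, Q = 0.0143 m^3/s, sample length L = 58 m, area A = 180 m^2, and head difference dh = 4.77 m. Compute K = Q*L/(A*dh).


From K = Q*L / (A*dh):
Numerator: Q*L = 0.0143 * 58 = 0.8294.
Denominator: A*dh = 180 * 4.77 = 858.6.
K = 0.8294 / 858.6 = 0.000966 m/s.

0.000966


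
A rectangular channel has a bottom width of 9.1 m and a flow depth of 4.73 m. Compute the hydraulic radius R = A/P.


For a rectangular section:
Flow area A = b * y = 9.1 * 4.73 = 43.04 m^2.
Wetted perimeter P = b + 2y = 9.1 + 2*4.73 = 18.56 m.
Hydraulic radius R = A/P = 43.04 / 18.56 = 2.3191 m.

2.3191


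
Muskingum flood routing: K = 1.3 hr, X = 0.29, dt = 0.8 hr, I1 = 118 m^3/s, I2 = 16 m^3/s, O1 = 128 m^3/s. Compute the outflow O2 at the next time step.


Muskingum coefficients:
denom = 2*K*(1-X) + dt = 2*1.3*(1-0.29) + 0.8 = 2.646.
C0 = (dt - 2*K*X)/denom = (0.8 - 2*1.3*0.29)/2.646 = 0.0174.
C1 = (dt + 2*K*X)/denom = (0.8 + 2*1.3*0.29)/2.646 = 0.5873.
C2 = (2*K*(1-X) - dt)/denom = 0.3953.
O2 = C0*I2 + C1*I1 + C2*O1
   = 0.0174*16 + 0.5873*118 + 0.3953*128
   = 120.18 m^3/s.

120.18


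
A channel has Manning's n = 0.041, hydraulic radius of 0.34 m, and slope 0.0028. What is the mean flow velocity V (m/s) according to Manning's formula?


Manning's equation gives V = (1/n) * R^(2/3) * S^(1/2).
First, compute R^(2/3) = 0.34^(2/3) = 0.4871.
Next, S^(1/2) = 0.0028^(1/2) = 0.052915.
Then 1/n = 1/0.041 = 24.39.
V = 24.39 * 0.4871 * 0.052915 = 0.6287 m/s.

0.6287


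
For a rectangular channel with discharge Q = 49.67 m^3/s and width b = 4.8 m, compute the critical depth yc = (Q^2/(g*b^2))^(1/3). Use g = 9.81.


Using yc = (Q^2 / (g * b^2))^(1/3):
Q^2 = 49.67^2 = 2467.11.
g * b^2 = 9.81 * 4.8^2 = 9.81 * 23.04 = 226.02.
Q^2 / (g*b^2) = 2467.11 / 226.02 = 10.9154.
yc = 10.9154^(1/3) = 2.2183 m.

2.2183


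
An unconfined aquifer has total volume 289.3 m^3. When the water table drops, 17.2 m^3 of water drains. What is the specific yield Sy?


Specific yield Sy = Volume drained / Total volume.
Sy = 17.2 / 289.3
   = 0.0595.

0.0595


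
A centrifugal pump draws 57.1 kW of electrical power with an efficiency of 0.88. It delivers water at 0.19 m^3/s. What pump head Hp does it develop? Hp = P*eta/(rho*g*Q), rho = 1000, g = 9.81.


Pump head formula: Hp = P * eta / (rho * g * Q).
Numerator: P * eta = 57.1 * 1000 * 0.88 = 50248.0 W.
Denominator: rho * g * Q = 1000 * 9.81 * 0.19 = 1863.9.
Hp = 50248.0 / 1863.9 = 26.96 m.

26.96


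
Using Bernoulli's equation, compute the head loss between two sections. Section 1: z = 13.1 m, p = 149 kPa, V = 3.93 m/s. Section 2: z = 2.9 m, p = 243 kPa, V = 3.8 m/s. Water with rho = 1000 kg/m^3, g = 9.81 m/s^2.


Total head at each section: H = z + p/(rho*g) + V^2/(2g).
H1 = 13.1 + 149*1000/(1000*9.81) + 3.93^2/(2*9.81)
   = 13.1 + 15.189 + 0.7872
   = 29.076 m.
H2 = 2.9 + 243*1000/(1000*9.81) + 3.8^2/(2*9.81)
   = 2.9 + 24.771 + 0.736
   = 28.407 m.
h_L = H1 - H2 = 29.076 - 28.407 = 0.669 m.

0.669


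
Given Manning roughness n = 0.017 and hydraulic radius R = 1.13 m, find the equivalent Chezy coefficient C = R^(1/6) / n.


The Chezy coefficient relates to Manning's n through C = R^(1/6) / n.
R^(1/6) = 1.13^(1/6) = 1.020578.
C = 1.020578 / 0.017 = 60.03 m^(1/2)/s.

60.03


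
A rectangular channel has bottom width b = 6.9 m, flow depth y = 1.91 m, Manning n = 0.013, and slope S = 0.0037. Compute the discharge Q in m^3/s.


For a rectangular channel, the cross-sectional area A = b * y = 6.9 * 1.91 = 13.18 m^2.
The wetted perimeter P = b + 2y = 6.9 + 2*1.91 = 10.72 m.
Hydraulic radius R = A/P = 13.18/10.72 = 1.2294 m.
Velocity V = (1/n)*R^(2/3)*S^(1/2) = (1/0.013)*1.2294^(2/3)*0.0037^(1/2) = 5.3697 m/s.
Discharge Q = A * V = 13.18 * 5.3697 = 70.767 m^3/s.

70.767


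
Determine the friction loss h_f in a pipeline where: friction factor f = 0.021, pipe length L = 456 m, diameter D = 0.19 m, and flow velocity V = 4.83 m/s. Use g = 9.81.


Darcy-Weisbach equation: h_f = f * (L/D) * V^2/(2g).
f * L/D = 0.021 * 456/0.19 = 50.4.
V^2/(2g) = 4.83^2 / (2*9.81) = 23.3289 / 19.62 = 1.189 m.
h_f = 50.4 * 1.189 = 59.927 m.

59.927


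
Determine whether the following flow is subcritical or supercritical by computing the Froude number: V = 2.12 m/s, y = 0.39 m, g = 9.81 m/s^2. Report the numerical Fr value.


The Froude number is defined as Fr = V / sqrt(g*y).
g*y = 9.81 * 0.39 = 3.8259.
sqrt(g*y) = sqrt(3.8259) = 1.956.
Fr = 2.12 / 1.956 = 1.0838.
Since Fr > 1, the flow is supercritical.

1.0838


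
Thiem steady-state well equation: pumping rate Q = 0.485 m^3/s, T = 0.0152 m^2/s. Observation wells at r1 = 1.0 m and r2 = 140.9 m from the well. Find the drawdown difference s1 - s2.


Thiem equation: s1 - s2 = Q/(2*pi*T) * ln(r2/r1).
ln(r2/r1) = ln(140.9/1.0) = 4.9481.
Q/(2*pi*T) = 0.485 / (2*pi*0.0152) = 0.485 / 0.0955 = 5.0783.
s1 - s2 = 5.0783 * 4.9481 = 25.1277 m.

25.1277


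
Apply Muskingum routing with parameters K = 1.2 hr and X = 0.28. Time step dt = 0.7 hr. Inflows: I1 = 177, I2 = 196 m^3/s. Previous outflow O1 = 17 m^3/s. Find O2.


Muskingum coefficients:
denom = 2*K*(1-X) + dt = 2*1.2*(1-0.28) + 0.7 = 2.428.
C0 = (dt - 2*K*X)/denom = (0.7 - 2*1.2*0.28)/2.428 = 0.0115.
C1 = (dt + 2*K*X)/denom = (0.7 + 2*1.2*0.28)/2.428 = 0.5651.
C2 = (2*K*(1-X) - dt)/denom = 0.4234.
O2 = C0*I2 + C1*I1 + C2*O1
   = 0.0115*196 + 0.5651*177 + 0.4234*17
   = 109.48 m^3/s.

109.48


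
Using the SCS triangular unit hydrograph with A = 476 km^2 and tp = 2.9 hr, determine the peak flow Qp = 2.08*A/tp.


SCS formula: Qp = 2.08 * A / tp.
Qp = 2.08 * 476 / 2.9
   = 990.08 / 2.9
   = 341.41 m^3/s per cm.

341.41


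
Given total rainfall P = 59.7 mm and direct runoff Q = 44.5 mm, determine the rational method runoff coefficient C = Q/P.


The runoff coefficient C = runoff depth / rainfall depth.
C = 44.5 / 59.7
  = 0.7454.

0.7454


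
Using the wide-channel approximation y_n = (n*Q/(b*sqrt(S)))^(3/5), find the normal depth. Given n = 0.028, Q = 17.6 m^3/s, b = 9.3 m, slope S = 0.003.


We use the wide-channel approximation y_n = (n*Q/(b*sqrt(S)))^(3/5).
sqrt(S) = sqrt(0.003) = 0.054772.
Numerator: n*Q = 0.028 * 17.6 = 0.4928.
Denominator: b*sqrt(S) = 9.3 * 0.054772 = 0.50938.
arg = 0.9674.
y_n = 0.9674^(3/5) = 0.9803 m.

0.9803


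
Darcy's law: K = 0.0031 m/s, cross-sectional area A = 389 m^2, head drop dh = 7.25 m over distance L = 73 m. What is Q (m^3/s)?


Darcy's law: Q = K * A * i, where i = dh/L.
Hydraulic gradient i = 7.25 / 73 = 0.099315.
Q = 0.0031 * 389 * 0.099315
  = 0.1198 m^3/s.

0.1198


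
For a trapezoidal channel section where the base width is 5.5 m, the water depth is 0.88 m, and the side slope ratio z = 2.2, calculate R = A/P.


For a trapezoidal section with side slope z:
A = (b + z*y)*y = (5.5 + 2.2*0.88)*0.88 = 6.544 m^2.
P = b + 2*y*sqrt(1 + z^2) = 5.5 + 2*0.88*sqrt(1 + 2.2^2) = 9.753 m.
R = A/P = 6.544 / 9.753 = 0.6709 m.

0.6709


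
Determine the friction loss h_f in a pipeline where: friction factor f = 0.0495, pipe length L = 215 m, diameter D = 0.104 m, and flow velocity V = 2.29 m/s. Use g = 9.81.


Darcy-Weisbach equation: h_f = f * (L/D) * V^2/(2g).
f * L/D = 0.0495 * 215/0.104 = 102.3317.
V^2/(2g) = 2.29^2 / (2*9.81) = 5.2441 / 19.62 = 0.2673 m.
h_f = 102.3317 * 0.2673 = 27.352 m.

27.352


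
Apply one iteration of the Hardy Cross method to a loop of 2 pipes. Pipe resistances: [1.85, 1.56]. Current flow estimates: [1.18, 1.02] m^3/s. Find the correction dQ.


Numerator terms (r*Q*|Q|): 1.85*1.18*|1.18| = 2.5759; 1.56*1.02*|1.02| = 1.623.
Sum of numerator = 4.199.
Denominator terms (r*|Q|): 1.85*|1.18| = 2.183; 1.56*|1.02| = 1.5912.
2 * sum of denominator = 2 * 3.7742 = 7.5484.
dQ = -4.199 / 7.5484 = -0.5563 m^3/s.

-0.5563


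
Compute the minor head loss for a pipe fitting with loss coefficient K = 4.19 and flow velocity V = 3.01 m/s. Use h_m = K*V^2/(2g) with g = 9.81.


Minor loss formula: h_m = K * V^2/(2g).
V^2 = 3.01^2 = 9.0601.
V^2/(2g) = 9.0601 / 19.62 = 0.4618 m.
h_m = 4.19 * 0.4618 = 1.9349 m.

1.9349


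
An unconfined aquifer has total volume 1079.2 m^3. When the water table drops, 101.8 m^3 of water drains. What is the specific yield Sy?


Specific yield Sy = Volume drained / Total volume.
Sy = 101.8 / 1079.2
   = 0.0943.

0.0943


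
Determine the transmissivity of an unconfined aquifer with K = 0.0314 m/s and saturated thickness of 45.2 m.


Transmissivity is defined as T = K * h.
T = 0.0314 * 45.2
  = 1.4193 m^2/s.

1.4193


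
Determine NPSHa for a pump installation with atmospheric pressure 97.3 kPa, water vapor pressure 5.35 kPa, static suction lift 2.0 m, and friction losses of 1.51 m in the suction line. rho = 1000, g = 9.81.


NPSHa = p_atm/(rho*g) - z_s - hf_s - p_vap/(rho*g).
p_atm/(rho*g) = 97.3*1000 / (1000*9.81) = 9.918 m.
p_vap/(rho*g) = 5.35*1000 / (1000*9.81) = 0.545 m.
NPSHa = 9.918 - 2.0 - 1.51 - 0.545
      = 5.86 m.

5.86


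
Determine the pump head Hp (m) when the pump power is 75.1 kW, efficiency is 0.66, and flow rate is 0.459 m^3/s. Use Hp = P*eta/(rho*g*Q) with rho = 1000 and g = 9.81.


Pump head formula: Hp = P * eta / (rho * g * Q).
Numerator: P * eta = 75.1 * 1000 * 0.66 = 49566.0 W.
Denominator: rho * g * Q = 1000 * 9.81 * 0.459 = 4502.79.
Hp = 49566.0 / 4502.79 = 11.01 m.

11.01


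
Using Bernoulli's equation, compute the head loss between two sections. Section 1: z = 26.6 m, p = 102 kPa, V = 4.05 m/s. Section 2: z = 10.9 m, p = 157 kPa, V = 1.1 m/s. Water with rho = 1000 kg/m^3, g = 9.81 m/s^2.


Total head at each section: H = z + p/(rho*g) + V^2/(2g).
H1 = 26.6 + 102*1000/(1000*9.81) + 4.05^2/(2*9.81)
   = 26.6 + 10.398 + 0.836
   = 37.834 m.
H2 = 10.9 + 157*1000/(1000*9.81) + 1.1^2/(2*9.81)
   = 10.9 + 16.004 + 0.0617
   = 26.966 m.
h_L = H1 - H2 = 37.834 - 26.966 = 10.868 m.

10.868


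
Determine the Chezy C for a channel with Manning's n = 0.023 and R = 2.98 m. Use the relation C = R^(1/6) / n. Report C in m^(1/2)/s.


The Chezy coefficient relates to Manning's n through C = R^(1/6) / n.
R^(1/6) = 2.98^(1/6) = 1.199599.
C = 1.199599 / 0.023 = 52.16 m^(1/2)/s.

52.16


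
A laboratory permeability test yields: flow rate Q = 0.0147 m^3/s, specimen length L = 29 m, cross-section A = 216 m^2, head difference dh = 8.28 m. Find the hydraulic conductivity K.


From K = Q*L / (A*dh):
Numerator: Q*L = 0.0147 * 29 = 0.4263.
Denominator: A*dh = 216 * 8.28 = 1788.48.
K = 0.4263 / 1788.48 = 0.000238 m/s.

0.000238


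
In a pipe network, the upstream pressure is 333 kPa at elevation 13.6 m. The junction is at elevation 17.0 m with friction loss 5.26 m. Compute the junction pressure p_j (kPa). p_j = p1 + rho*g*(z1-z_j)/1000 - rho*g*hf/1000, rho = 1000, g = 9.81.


Junction pressure: p_j = p1 + rho*g*(z1 - z_j)/1000 - rho*g*hf/1000.
Elevation term = 1000*9.81*(13.6 - 17.0)/1000 = -33.354 kPa.
Friction term = 1000*9.81*5.26/1000 = 51.601 kPa.
p_j = 333 + -33.354 - 51.601 = 248.05 kPa.

248.05


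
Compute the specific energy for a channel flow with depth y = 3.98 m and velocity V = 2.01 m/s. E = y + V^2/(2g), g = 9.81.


Specific energy E = y + V^2/(2g).
Velocity head = V^2/(2g) = 2.01^2 / (2*9.81) = 4.0401 / 19.62 = 0.2059 m.
E = 3.98 + 0.2059 = 4.1859 m.

4.1859


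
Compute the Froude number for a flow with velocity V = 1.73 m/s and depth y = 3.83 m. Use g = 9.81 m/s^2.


The Froude number is defined as Fr = V / sqrt(g*y).
g*y = 9.81 * 3.83 = 37.5723.
sqrt(g*y) = sqrt(37.5723) = 6.1296.
Fr = 1.73 / 6.1296 = 0.2822.

0.2822


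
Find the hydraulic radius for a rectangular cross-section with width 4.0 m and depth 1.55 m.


For a rectangular section:
Flow area A = b * y = 4.0 * 1.55 = 6.2 m^2.
Wetted perimeter P = b + 2y = 4.0 + 2*1.55 = 7.1 m.
Hydraulic radius R = A/P = 6.2 / 7.1 = 0.8732 m.

0.8732


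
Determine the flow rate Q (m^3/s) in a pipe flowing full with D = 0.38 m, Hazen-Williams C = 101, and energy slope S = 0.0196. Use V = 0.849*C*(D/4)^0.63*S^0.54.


For a full circular pipe, R = D/4 = 0.38/4 = 0.095 m.
V = 0.849 * 101 * 0.095^0.63 * 0.0196^0.54
  = 0.849 * 101 * 0.226969 * 0.119624
  = 2.3282 m/s.
Pipe area A = pi*D^2/4 = pi*0.38^2/4 = 0.1134 m^2.
Q = A * V = 0.1134 * 2.3282 = 0.264 m^3/s.

0.264


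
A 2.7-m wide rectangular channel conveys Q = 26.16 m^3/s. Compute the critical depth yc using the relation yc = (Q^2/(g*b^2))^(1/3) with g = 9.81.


Using yc = (Q^2 / (g * b^2))^(1/3):
Q^2 = 26.16^2 = 684.35.
g * b^2 = 9.81 * 2.7^2 = 9.81 * 7.29 = 71.51.
Q^2 / (g*b^2) = 684.35 / 71.51 = 9.57.
yc = 9.57^(1/3) = 2.123 m.

2.123


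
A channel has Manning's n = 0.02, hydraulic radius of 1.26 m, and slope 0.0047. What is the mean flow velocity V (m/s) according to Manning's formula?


Manning's equation gives V = (1/n) * R^(2/3) * S^(1/2).
First, compute R^(2/3) = 1.26^(2/3) = 1.1666.
Next, S^(1/2) = 0.0047^(1/2) = 0.068557.
Then 1/n = 1/0.02 = 50.0.
V = 50.0 * 1.1666 * 0.068557 = 3.9988 m/s.

3.9988


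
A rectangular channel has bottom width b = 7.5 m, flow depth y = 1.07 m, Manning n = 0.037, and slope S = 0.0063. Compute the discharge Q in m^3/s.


For a rectangular channel, the cross-sectional area A = b * y = 7.5 * 1.07 = 8.03 m^2.
The wetted perimeter P = b + 2y = 7.5 + 2*1.07 = 9.64 m.
Hydraulic radius R = A/P = 8.03/9.64 = 0.8325 m.
Velocity V = (1/n)*R^(2/3)*S^(1/2) = (1/0.037)*0.8325^(2/3)*0.0063^(1/2) = 1.8984 m/s.
Discharge Q = A * V = 8.03 * 1.8984 = 15.234 m^3/s.

15.234


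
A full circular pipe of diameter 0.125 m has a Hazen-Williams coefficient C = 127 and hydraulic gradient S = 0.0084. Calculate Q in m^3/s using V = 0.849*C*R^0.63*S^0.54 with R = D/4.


For a full circular pipe, R = D/4 = 0.125/4 = 0.0312 m.
V = 0.849 * 127 * 0.0312^0.63 * 0.0084^0.54
  = 0.849 * 127 * 0.112656 * 0.075703
  = 0.9196 m/s.
Pipe area A = pi*D^2/4 = pi*0.125^2/4 = 0.0123 m^2.
Q = A * V = 0.0123 * 0.9196 = 0.0113 m^3/s.

0.0113


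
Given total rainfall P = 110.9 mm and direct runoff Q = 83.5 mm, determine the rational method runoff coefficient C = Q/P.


The runoff coefficient C = runoff depth / rainfall depth.
C = 83.5 / 110.9
  = 0.7529.

0.7529


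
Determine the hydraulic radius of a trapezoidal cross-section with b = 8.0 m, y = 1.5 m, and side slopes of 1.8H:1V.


For a trapezoidal section with side slope z:
A = (b + z*y)*y = (8.0 + 1.8*1.5)*1.5 = 16.05 m^2.
P = b + 2*y*sqrt(1 + z^2) = 8.0 + 2*1.5*sqrt(1 + 1.8^2) = 14.177 m.
R = A/P = 16.05 / 14.177 = 1.1321 m.

1.1321


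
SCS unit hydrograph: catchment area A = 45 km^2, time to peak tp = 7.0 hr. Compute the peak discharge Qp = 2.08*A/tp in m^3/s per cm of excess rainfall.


SCS formula: Qp = 2.08 * A / tp.
Qp = 2.08 * 45 / 7.0
   = 93.6 / 7.0
   = 13.37 m^3/s per cm.

13.37


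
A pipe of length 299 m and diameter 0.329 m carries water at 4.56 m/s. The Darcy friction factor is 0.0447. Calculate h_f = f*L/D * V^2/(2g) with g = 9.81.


Darcy-Weisbach equation: h_f = f * (L/D) * V^2/(2g).
f * L/D = 0.0447 * 299/0.329 = 40.624.
V^2/(2g) = 4.56^2 / (2*9.81) = 20.7936 / 19.62 = 1.0598 m.
h_f = 40.624 * 1.0598 = 43.054 m.

43.054


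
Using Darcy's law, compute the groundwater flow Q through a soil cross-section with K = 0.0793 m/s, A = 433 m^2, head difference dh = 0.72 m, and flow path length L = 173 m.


Darcy's law: Q = K * A * i, where i = dh/L.
Hydraulic gradient i = 0.72 / 173 = 0.004162.
Q = 0.0793 * 433 * 0.004162
  = 0.1429 m^3/s.

0.1429


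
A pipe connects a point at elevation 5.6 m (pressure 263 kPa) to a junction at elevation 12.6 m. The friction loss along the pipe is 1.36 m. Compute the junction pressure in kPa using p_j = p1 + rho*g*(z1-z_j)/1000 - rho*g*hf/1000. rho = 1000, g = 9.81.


Junction pressure: p_j = p1 + rho*g*(z1 - z_j)/1000 - rho*g*hf/1000.
Elevation term = 1000*9.81*(5.6 - 12.6)/1000 = -68.67 kPa.
Friction term = 1000*9.81*1.36/1000 = 13.342 kPa.
p_j = 263 + -68.67 - 13.342 = 180.99 kPa.

180.99


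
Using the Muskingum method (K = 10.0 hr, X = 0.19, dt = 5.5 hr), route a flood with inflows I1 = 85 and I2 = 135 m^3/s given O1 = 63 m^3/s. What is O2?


Muskingum coefficients:
denom = 2*K*(1-X) + dt = 2*10.0*(1-0.19) + 5.5 = 21.7.
C0 = (dt - 2*K*X)/denom = (5.5 - 2*10.0*0.19)/21.7 = 0.0783.
C1 = (dt + 2*K*X)/denom = (5.5 + 2*10.0*0.19)/21.7 = 0.4286.
C2 = (2*K*(1-X) - dt)/denom = 0.4931.
O2 = C0*I2 + C1*I1 + C2*O1
   = 0.0783*135 + 0.4286*85 + 0.4931*63
   = 78.07 m^3/s.

78.07


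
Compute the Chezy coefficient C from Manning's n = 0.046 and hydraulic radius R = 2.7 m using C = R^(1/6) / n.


The Chezy coefficient relates to Manning's n through C = R^(1/6) / n.
R^(1/6) = 2.7^(1/6) = 1.180032.
C = 1.180032 / 0.046 = 25.65 m^(1/2)/s.

25.65


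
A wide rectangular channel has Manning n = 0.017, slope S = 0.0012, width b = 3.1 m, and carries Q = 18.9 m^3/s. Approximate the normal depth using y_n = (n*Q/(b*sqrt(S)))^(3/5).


We use the wide-channel approximation y_n = (n*Q/(b*sqrt(S)))^(3/5).
sqrt(S) = sqrt(0.0012) = 0.034641.
Numerator: n*Q = 0.017 * 18.9 = 0.3213.
Denominator: b*sqrt(S) = 3.1 * 0.034641 = 0.107387.
arg = 2.992.
y_n = 2.992^(3/5) = 1.9301 m.

1.9301


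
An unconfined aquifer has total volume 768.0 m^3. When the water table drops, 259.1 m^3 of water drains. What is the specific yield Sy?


Specific yield Sy = Volume drained / Total volume.
Sy = 259.1 / 768.0
   = 0.3374.

0.3374


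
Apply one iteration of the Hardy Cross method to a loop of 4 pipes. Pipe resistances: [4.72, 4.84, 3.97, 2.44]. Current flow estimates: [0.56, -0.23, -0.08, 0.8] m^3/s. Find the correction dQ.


Numerator terms (r*Q*|Q|): 4.72*0.56*|0.56| = 1.4802; 4.84*-0.23*|-0.23| = -0.256; 3.97*-0.08*|-0.08| = -0.0254; 2.44*0.8*|0.8| = 1.5616.
Sum of numerator = 2.7603.
Denominator terms (r*|Q|): 4.72*|0.56| = 2.6432; 4.84*|-0.23| = 1.1132; 3.97*|-0.08| = 0.3176; 2.44*|0.8| = 1.952.
2 * sum of denominator = 2 * 6.026 = 12.052.
dQ = -2.7603 / 12.052 = -0.229 m^3/s.

-0.229


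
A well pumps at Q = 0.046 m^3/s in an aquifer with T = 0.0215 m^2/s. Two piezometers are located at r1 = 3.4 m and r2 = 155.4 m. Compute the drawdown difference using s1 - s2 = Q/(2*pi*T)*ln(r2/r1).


Thiem equation: s1 - s2 = Q/(2*pi*T) * ln(r2/r1).
ln(r2/r1) = ln(155.4/3.4) = 3.8222.
Q/(2*pi*T) = 0.046 / (2*pi*0.0215) = 0.046 / 0.1351 = 0.3405.
s1 - s2 = 0.3405 * 3.8222 = 1.3015 m.

1.3015


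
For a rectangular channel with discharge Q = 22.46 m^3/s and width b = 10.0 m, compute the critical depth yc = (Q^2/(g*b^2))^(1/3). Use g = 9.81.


Using yc = (Q^2 / (g * b^2))^(1/3):
Q^2 = 22.46^2 = 504.45.
g * b^2 = 9.81 * 10.0^2 = 9.81 * 100.0 = 981.0.
Q^2 / (g*b^2) = 504.45 / 981.0 = 0.5142.
yc = 0.5142^(1/3) = 0.8012 m.

0.8012


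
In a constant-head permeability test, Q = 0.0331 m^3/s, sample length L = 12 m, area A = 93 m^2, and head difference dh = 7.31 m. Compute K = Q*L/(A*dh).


From K = Q*L / (A*dh):
Numerator: Q*L = 0.0331 * 12 = 0.3972.
Denominator: A*dh = 93 * 7.31 = 679.83.
K = 0.3972 / 679.83 = 0.000584 m/s.

0.000584


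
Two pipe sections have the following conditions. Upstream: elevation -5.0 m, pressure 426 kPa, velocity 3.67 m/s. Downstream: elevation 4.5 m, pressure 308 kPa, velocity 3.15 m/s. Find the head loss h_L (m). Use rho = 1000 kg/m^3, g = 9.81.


Total head at each section: H = z + p/(rho*g) + V^2/(2g).
H1 = -5.0 + 426*1000/(1000*9.81) + 3.67^2/(2*9.81)
   = -5.0 + 43.425 + 0.6865
   = 39.112 m.
H2 = 4.5 + 308*1000/(1000*9.81) + 3.15^2/(2*9.81)
   = 4.5 + 31.397 + 0.5057
   = 36.402 m.
h_L = H1 - H2 = 39.112 - 36.402 = 2.709 m.

2.709


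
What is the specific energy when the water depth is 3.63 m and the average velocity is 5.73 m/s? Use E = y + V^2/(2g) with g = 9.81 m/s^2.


Specific energy E = y + V^2/(2g).
Velocity head = V^2/(2g) = 5.73^2 / (2*9.81) = 32.8329 / 19.62 = 1.6734 m.
E = 3.63 + 1.6734 = 5.3034 m.

5.3034


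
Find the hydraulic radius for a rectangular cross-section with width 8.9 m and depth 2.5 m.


For a rectangular section:
Flow area A = b * y = 8.9 * 2.5 = 22.25 m^2.
Wetted perimeter P = b + 2y = 8.9 + 2*2.5 = 13.9 m.
Hydraulic radius R = A/P = 22.25 / 13.9 = 1.6007 m.

1.6007


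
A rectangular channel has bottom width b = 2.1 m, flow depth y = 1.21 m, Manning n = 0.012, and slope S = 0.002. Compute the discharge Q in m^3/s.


For a rectangular channel, the cross-sectional area A = b * y = 2.1 * 1.21 = 2.54 m^2.
The wetted perimeter P = b + 2y = 2.1 + 2*1.21 = 4.52 m.
Hydraulic radius R = A/P = 2.54/4.52 = 0.5622 m.
Velocity V = (1/n)*R^(2/3)*S^(1/2) = (1/0.012)*0.5622^(2/3)*0.002^(1/2) = 2.5385 m/s.
Discharge Q = A * V = 2.54 * 2.5385 = 6.45 m^3/s.

6.45


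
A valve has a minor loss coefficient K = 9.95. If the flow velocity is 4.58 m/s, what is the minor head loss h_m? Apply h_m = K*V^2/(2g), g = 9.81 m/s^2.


Minor loss formula: h_m = K * V^2/(2g).
V^2 = 4.58^2 = 20.9764.
V^2/(2g) = 20.9764 / 19.62 = 1.0691 m.
h_m = 9.95 * 1.0691 = 10.6379 m.

10.6379


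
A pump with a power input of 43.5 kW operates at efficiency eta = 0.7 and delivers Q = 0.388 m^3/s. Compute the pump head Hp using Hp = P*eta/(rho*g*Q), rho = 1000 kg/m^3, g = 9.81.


Pump head formula: Hp = P * eta / (rho * g * Q).
Numerator: P * eta = 43.5 * 1000 * 0.7 = 30450.0 W.
Denominator: rho * g * Q = 1000 * 9.81 * 0.388 = 3806.28.
Hp = 30450.0 / 3806.28 = 8.0 m.

8.0


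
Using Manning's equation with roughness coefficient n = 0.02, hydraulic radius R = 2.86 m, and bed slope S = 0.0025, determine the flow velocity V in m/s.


Manning's equation gives V = (1/n) * R^(2/3) * S^(1/2).
First, compute R^(2/3) = 2.86^(2/3) = 2.0149.
Next, S^(1/2) = 0.0025^(1/2) = 0.05.
Then 1/n = 1/0.02 = 50.0.
V = 50.0 * 2.0149 * 0.05 = 5.0371 m/s.

5.0371


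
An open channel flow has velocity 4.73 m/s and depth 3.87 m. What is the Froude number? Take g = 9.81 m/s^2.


The Froude number is defined as Fr = V / sqrt(g*y).
g*y = 9.81 * 3.87 = 37.9647.
sqrt(g*y) = sqrt(37.9647) = 6.1616.
Fr = 4.73 / 6.1616 = 0.7677.

0.7677


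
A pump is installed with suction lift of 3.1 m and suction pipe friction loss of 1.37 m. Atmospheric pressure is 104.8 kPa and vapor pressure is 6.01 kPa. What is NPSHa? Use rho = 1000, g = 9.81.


NPSHa = p_atm/(rho*g) - z_s - hf_s - p_vap/(rho*g).
p_atm/(rho*g) = 104.8*1000 / (1000*9.81) = 10.683 m.
p_vap/(rho*g) = 6.01*1000 / (1000*9.81) = 0.613 m.
NPSHa = 10.683 - 3.1 - 1.37 - 0.613
      = 5.6 m.

5.6


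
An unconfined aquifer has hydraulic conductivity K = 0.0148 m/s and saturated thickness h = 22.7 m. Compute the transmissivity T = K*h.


Transmissivity is defined as T = K * h.
T = 0.0148 * 22.7
  = 0.336 m^2/s.

0.336


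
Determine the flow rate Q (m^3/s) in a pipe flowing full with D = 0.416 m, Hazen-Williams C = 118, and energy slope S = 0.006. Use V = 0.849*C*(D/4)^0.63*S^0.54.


For a full circular pipe, R = D/4 = 0.416/4 = 0.104 m.
V = 0.849 * 118 * 0.104^0.63 * 0.006^0.54
  = 0.849 * 118 * 0.240287 * 0.063125
  = 1.5196 m/s.
Pipe area A = pi*D^2/4 = pi*0.416^2/4 = 0.1359 m^2.
Q = A * V = 0.1359 * 1.5196 = 0.2065 m^3/s.

0.2065


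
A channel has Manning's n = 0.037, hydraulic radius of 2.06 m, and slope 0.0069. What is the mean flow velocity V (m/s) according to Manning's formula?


Manning's equation gives V = (1/n) * R^(2/3) * S^(1/2).
First, compute R^(2/3) = 2.06^(2/3) = 1.619.
Next, S^(1/2) = 0.0069^(1/2) = 0.083066.
Then 1/n = 1/0.037 = 27.03.
V = 27.03 * 1.619 * 0.083066 = 3.6347 m/s.

3.6347


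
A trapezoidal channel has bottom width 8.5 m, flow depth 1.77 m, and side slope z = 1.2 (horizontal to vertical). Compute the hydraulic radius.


For a trapezoidal section with side slope z:
A = (b + z*y)*y = (8.5 + 1.2*1.77)*1.77 = 18.804 m^2.
P = b + 2*y*sqrt(1 + z^2) = 8.5 + 2*1.77*sqrt(1 + 1.2^2) = 14.03 m.
R = A/P = 18.804 / 14.03 = 1.3403 m.

1.3403


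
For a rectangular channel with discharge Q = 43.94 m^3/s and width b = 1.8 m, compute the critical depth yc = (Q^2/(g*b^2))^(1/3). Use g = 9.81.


Using yc = (Q^2 / (g * b^2))^(1/3):
Q^2 = 43.94^2 = 1930.72.
g * b^2 = 9.81 * 1.8^2 = 9.81 * 3.24 = 31.78.
Q^2 / (g*b^2) = 1930.72 / 31.78 = 60.7527.
yc = 60.7527^(1/3) = 3.931 m.

3.931


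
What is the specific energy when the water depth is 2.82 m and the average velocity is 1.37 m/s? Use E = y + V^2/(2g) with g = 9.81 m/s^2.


Specific energy E = y + V^2/(2g).
Velocity head = V^2/(2g) = 1.37^2 / (2*9.81) = 1.8769 / 19.62 = 0.0957 m.
E = 2.82 + 0.0957 = 2.9157 m.

2.9157


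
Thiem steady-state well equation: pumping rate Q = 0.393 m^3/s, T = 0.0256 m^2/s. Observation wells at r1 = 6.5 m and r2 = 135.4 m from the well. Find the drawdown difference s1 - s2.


Thiem equation: s1 - s2 = Q/(2*pi*T) * ln(r2/r1).
ln(r2/r1) = ln(135.4/6.5) = 3.0364.
Q/(2*pi*T) = 0.393 / (2*pi*0.0256) = 0.393 / 0.1608 = 2.4433.
s1 - s2 = 2.4433 * 3.0364 = 7.4188 m.

7.4188


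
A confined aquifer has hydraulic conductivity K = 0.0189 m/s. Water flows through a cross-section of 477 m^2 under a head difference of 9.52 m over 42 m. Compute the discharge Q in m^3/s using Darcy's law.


Darcy's law: Q = K * A * i, where i = dh/L.
Hydraulic gradient i = 9.52 / 42 = 0.226667.
Q = 0.0189 * 477 * 0.226667
  = 2.0435 m^3/s.

2.0435


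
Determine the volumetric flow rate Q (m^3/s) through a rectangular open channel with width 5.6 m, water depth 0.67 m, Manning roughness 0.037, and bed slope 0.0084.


For a rectangular channel, the cross-sectional area A = b * y = 5.6 * 0.67 = 3.75 m^2.
The wetted perimeter P = b + 2y = 5.6 + 2*0.67 = 6.94 m.
Hydraulic radius R = A/P = 3.75/6.94 = 0.5406 m.
Velocity V = (1/n)*R^(2/3)*S^(1/2) = (1/0.037)*0.5406^(2/3)*0.0084^(1/2) = 1.6439 m/s.
Discharge Q = A * V = 3.75 * 1.6439 = 6.168 m^3/s.

6.168


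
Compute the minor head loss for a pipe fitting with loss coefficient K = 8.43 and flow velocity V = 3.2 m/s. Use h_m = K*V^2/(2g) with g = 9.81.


Minor loss formula: h_m = K * V^2/(2g).
V^2 = 3.2^2 = 10.24.
V^2/(2g) = 10.24 / 19.62 = 0.5219 m.
h_m = 8.43 * 0.5219 = 4.3998 m.

4.3998


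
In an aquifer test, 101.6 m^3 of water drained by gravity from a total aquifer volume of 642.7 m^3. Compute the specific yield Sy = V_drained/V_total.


Specific yield Sy = Volume drained / Total volume.
Sy = 101.6 / 642.7
   = 0.1581.

0.1581


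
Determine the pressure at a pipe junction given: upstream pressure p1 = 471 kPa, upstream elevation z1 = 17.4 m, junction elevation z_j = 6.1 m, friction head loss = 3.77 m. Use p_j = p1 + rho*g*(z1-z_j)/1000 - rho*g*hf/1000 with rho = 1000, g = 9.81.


Junction pressure: p_j = p1 + rho*g*(z1 - z_j)/1000 - rho*g*hf/1000.
Elevation term = 1000*9.81*(17.4 - 6.1)/1000 = 110.853 kPa.
Friction term = 1000*9.81*3.77/1000 = 36.984 kPa.
p_j = 471 + 110.853 - 36.984 = 544.87 kPa.

544.87


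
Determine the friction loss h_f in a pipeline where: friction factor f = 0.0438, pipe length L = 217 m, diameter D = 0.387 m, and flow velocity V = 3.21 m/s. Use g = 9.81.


Darcy-Weisbach equation: h_f = f * (L/D) * V^2/(2g).
f * L/D = 0.0438 * 217/0.387 = 24.5597.
V^2/(2g) = 3.21^2 / (2*9.81) = 10.3041 / 19.62 = 0.5252 m.
h_f = 24.5597 * 0.5252 = 12.898 m.

12.898


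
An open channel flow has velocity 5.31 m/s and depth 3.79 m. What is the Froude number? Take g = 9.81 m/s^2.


The Froude number is defined as Fr = V / sqrt(g*y).
g*y = 9.81 * 3.79 = 37.1799.
sqrt(g*y) = sqrt(37.1799) = 6.0975.
Fr = 5.31 / 6.0975 = 0.8708.

0.8708


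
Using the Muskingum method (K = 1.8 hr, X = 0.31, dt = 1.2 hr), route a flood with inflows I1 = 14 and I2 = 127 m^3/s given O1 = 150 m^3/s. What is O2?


Muskingum coefficients:
denom = 2*K*(1-X) + dt = 2*1.8*(1-0.31) + 1.2 = 3.684.
C0 = (dt - 2*K*X)/denom = (1.2 - 2*1.8*0.31)/3.684 = 0.0228.
C1 = (dt + 2*K*X)/denom = (1.2 + 2*1.8*0.31)/3.684 = 0.6287.
C2 = (2*K*(1-X) - dt)/denom = 0.3485.
O2 = C0*I2 + C1*I1 + C2*O1
   = 0.0228*127 + 0.6287*14 + 0.3485*150
   = 63.98 m^3/s.

63.98


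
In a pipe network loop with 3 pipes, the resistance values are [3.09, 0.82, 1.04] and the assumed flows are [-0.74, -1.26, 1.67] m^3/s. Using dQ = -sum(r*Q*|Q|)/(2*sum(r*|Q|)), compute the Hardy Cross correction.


Numerator terms (r*Q*|Q|): 3.09*-0.74*|-0.74| = -1.6921; 0.82*-1.26*|-1.26| = -1.3018; 1.04*1.67*|1.67| = 2.9005.
Sum of numerator = -0.0935.
Denominator terms (r*|Q|): 3.09*|-0.74| = 2.2866; 0.82*|-1.26| = 1.0332; 1.04*|1.67| = 1.7368.
2 * sum of denominator = 2 * 5.0566 = 10.1132.
dQ = --0.0935 / 10.1132 = 0.0092 m^3/s.

0.0092


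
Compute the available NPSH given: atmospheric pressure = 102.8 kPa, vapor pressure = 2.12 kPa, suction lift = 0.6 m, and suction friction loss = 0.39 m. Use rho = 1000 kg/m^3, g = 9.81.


NPSHa = p_atm/(rho*g) - z_s - hf_s - p_vap/(rho*g).
p_atm/(rho*g) = 102.8*1000 / (1000*9.81) = 10.479 m.
p_vap/(rho*g) = 2.12*1000 / (1000*9.81) = 0.216 m.
NPSHa = 10.479 - 0.6 - 0.39 - 0.216
      = 9.27 m.

9.27


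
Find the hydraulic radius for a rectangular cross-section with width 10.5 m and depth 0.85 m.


For a rectangular section:
Flow area A = b * y = 10.5 * 0.85 = 8.92 m^2.
Wetted perimeter P = b + 2y = 10.5 + 2*0.85 = 12.2 m.
Hydraulic radius R = A/P = 8.92 / 12.2 = 0.7316 m.

0.7316


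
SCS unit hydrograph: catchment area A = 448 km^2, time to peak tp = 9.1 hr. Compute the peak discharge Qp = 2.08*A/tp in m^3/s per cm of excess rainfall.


SCS formula: Qp = 2.08 * A / tp.
Qp = 2.08 * 448 / 9.1
   = 931.84 / 9.1
   = 102.4 m^3/s per cm.

102.4


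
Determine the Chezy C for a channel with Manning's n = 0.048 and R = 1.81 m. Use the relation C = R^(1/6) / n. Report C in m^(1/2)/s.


The Chezy coefficient relates to Manning's n through C = R^(1/6) / n.
R^(1/6) = 1.81^(1/6) = 1.103942.
C = 1.103942 / 0.048 = 23.0 m^(1/2)/s.

23.0


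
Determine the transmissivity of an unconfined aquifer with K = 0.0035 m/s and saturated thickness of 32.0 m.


Transmissivity is defined as T = K * h.
T = 0.0035 * 32.0
  = 0.112 m^2/s.

0.112


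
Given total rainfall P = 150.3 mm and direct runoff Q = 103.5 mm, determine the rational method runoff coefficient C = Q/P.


The runoff coefficient C = runoff depth / rainfall depth.
C = 103.5 / 150.3
  = 0.6886.

0.6886


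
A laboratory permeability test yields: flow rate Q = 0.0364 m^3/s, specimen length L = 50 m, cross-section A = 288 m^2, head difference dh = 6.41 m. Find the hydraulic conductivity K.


From K = Q*L / (A*dh):
Numerator: Q*L = 0.0364 * 50 = 1.82.
Denominator: A*dh = 288 * 6.41 = 1846.08.
K = 1.82 / 1846.08 = 0.000986 m/s.

0.000986


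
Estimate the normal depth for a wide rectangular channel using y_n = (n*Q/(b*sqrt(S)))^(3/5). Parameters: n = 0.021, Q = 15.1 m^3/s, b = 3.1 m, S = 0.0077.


We use the wide-channel approximation y_n = (n*Q/(b*sqrt(S)))^(3/5).
sqrt(S) = sqrt(0.0077) = 0.08775.
Numerator: n*Q = 0.021 * 15.1 = 0.3171.
Denominator: b*sqrt(S) = 3.1 * 0.08775 = 0.272025.
arg = 1.1657.
y_n = 1.1657^(3/5) = 1.0964 m.

1.0964


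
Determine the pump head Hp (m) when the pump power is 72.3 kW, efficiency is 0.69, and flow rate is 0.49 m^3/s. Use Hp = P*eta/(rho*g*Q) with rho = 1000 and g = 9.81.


Pump head formula: Hp = P * eta / (rho * g * Q).
Numerator: P * eta = 72.3 * 1000 * 0.69 = 49887.0 W.
Denominator: rho * g * Q = 1000 * 9.81 * 0.49 = 4806.9.
Hp = 49887.0 / 4806.9 = 10.38 m.

10.38


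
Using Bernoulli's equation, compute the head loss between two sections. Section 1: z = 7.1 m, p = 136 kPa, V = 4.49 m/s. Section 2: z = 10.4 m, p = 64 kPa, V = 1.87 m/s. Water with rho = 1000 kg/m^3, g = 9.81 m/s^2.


Total head at each section: H = z + p/(rho*g) + V^2/(2g).
H1 = 7.1 + 136*1000/(1000*9.81) + 4.49^2/(2*9.81)
   = 7.1 + 13.863 + 1.0275
   = 21.991 m.
H2 = 10.4 + 64*1000/(1000*9.81) + 1.87^2/(2*9.81)
   = 10.4 + 6.524 + 0.1782
   = 17.102 m.
h_L = H1 - H2 = 21.991 - 17.102 = 4.889 m.

4.889


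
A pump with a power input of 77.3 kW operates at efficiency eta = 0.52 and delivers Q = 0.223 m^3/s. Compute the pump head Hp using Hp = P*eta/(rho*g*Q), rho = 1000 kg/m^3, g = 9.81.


Pump head formula: Hp = P * eta / (rho * g * Q).
Numerator: P * eta = 77.3 * 1000 * 0.52 = 40196.0 W.
Denominator: rho * g * Q = 1000 * 9.81 * 0.223 = 2187.63.
Hp = 40196.0 / 2187.63 = 18.37 m.

18.37


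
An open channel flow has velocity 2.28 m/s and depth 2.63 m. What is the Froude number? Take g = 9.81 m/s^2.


The Froude number is defined as Fr = V / sqrt(g*y).
g*y = 9.81 * 2.63 = 25.8003.
sqrt(g*y) = sqrt(25.8003) = 5.0794.
Fr = 2.28 / 5.0794 = 0.4489.

0.4489


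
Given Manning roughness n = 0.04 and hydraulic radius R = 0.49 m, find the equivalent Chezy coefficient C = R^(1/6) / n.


The Chezy coefficient relates to Manning's n through C = R^(1/6) / n.
R^(1/6) = 0.49^(1/6) = 0.887904.
C = 0.887904 / 0.04 = 22.2 m^(1/2)/s.

22.2


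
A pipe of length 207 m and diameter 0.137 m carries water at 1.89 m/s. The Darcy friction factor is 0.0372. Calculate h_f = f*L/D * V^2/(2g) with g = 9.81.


Darcy-Weisbach equation: h_f = f * (L/D) * V^2/(2g).
f * L/D = 0.0372 * 207/0.137 = 56.2073.
V^2/(2g) = 1.89^2 / (2*9.81) = 3.5721 / 19.62 = 0.1821 m.
h_f = 56.2073 * 0.1821 = 10.233 m.

10.233
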